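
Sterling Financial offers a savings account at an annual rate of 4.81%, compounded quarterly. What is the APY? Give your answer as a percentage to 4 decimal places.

EAR = (1 + 0.0481/4)^4 − 1.
= (1 + 0.012025)^4 − 1 = 1.048975 − 1 = 4.8975%.

4.8975%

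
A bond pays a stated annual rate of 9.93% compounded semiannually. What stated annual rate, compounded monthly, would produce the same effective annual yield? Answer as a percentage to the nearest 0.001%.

9.731%

EAR = (1 + 0.0993/2)^2 − 1 = 0.101765.
Solve (1 + r/12)^12 = 1.101765: r/12 = 1.101765^(1/12) − 1 = 0.008109, so r = 0.097306 = 9.731%.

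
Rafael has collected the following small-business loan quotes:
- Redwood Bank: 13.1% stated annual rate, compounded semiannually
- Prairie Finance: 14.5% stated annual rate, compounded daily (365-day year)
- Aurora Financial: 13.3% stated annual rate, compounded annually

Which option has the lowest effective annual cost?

Aurora Financial

Redwood Bank: (1 + 0.131/2)^2 − 1 = 13.529%
Prairie Finance: (1 + 0.145/365)^365 − 1 = 15.601%
Aurora Financial: compounded annually, EAR = 13.300%
The lowest effective annual rate is Aurora Financial at 13.300%.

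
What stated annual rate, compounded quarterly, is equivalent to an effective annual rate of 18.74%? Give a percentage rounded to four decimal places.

17.5507%

(1 + r/4)^4 − 1 = 0.1874, so 1 + r/4 = 1.1874^(1/4).
r/4 = 0.043877, so r = 0.175507 = 17.5507%.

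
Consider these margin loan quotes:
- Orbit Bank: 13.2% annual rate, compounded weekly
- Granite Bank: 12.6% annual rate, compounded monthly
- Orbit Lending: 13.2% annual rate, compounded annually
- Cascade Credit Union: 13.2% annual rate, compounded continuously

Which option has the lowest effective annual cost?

Orbit Bank: (1 + 0.132/52)^52 − 1 = 14.092%
Granite Bank: (1 + 0.126/12)^12 − 1 = 13.354%
Orbit Lending: compounded annually, EAR = 13.200%
Cascade Credit Union: e^0.132 − 1 = 14.111%
The lowest effective annual rate is Orbit Lending at 13.200%.

Orbit Lending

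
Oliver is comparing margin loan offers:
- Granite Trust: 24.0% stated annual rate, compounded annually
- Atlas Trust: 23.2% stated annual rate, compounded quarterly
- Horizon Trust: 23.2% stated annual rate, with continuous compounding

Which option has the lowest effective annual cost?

Granite Trust: compounded annually, EAR = 24.000%
Atlas Trust: (1 + 0.232/4)^4 − 1 = 25.298%
Horizon Trust: e^0.232 − 1 = 26.112%
The lowest effective annual rate is Granite Trust at 24.000%.

Granite Trust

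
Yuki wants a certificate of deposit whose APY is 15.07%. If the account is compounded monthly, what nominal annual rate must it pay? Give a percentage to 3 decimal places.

14.119%

(1 + r/12)^12 − 1 = 0.1507, so 1 + r/12 = 1.1507^(1/12).
r/12 = 0.011766, so r = 0.141195 = 14.119%.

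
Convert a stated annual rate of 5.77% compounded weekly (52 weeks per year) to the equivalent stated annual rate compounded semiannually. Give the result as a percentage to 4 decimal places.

EAR = (1 + 0.0577/52)^52 − 1 = 0.059363.
Solve (1 + r/2)^2 = 1.059363: r/2 = 1.059363^(1/2) − 1 = 0.029254, so r = 0.058507 = 5.8507%.

5.8507%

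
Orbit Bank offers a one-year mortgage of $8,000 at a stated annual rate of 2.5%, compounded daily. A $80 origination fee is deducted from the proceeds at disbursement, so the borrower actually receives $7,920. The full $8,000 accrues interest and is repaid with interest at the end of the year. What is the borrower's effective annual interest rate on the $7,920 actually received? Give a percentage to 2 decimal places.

Amount owed after one year: 8,000 × (1 + 0.025/365)^365 = 8,000 × 1.025314 = $8,202.51.
Effective rate on net proceeds: 8,202.51 / 7,920 − 1 = 0.035671 = 3.57%.

3.57%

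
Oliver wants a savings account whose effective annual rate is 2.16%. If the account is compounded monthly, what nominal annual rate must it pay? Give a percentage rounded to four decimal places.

2.1389%

(1 + r/12)^12 − 1 = 0.0216, so 1 + r/12 = 1.0216^(1/12).
r/12 = 0.001782, so r = 0.021389 = 2.1389%.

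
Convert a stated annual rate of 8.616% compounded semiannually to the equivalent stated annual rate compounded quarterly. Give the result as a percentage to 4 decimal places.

8.5252%

EAR = (1 + 0.08616/2)^2 − 1 = 0.088016.
Solve (1 + r/4)^4 = 1.088016: r/4 = 1.088016^(1/4) − 1 = 0.021313, so r = 0.085252 = 8.5252%.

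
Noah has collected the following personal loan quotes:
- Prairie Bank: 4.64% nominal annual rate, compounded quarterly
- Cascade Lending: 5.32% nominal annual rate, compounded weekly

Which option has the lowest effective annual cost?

Prairie Bank

Prairie Bank: (1 + 0.0464/4)^4 − 1 = 4.721%
Cascade Lending: (1 + 0.0532/52)^52 − 1 = 5.461%
The lowest effective annual rate is Prairie Bank at 4.721%.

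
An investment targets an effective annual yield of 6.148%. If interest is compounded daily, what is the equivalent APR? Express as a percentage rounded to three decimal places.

5.967%

(1 + r/365)^365 − 1 = 0.06148, so 1 + r/365 = 1.06148^(1/365).
r/365 = 0.000163, so r = 0.059669 = 5.967%.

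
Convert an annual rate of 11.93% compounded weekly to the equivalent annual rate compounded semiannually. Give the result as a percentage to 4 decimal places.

EAR = (1 + 0.1193/52)^52 − 1 = 0.126554.
Solve (1 + r/2)^2 = 1.126554: r/2 = 1.126554^(1/2) − 1 = 0.061392, so r = 0.122785 = 12.2785%.

12.2785%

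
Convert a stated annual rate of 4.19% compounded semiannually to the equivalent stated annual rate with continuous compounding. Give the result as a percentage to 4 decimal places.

4.1467%

EAR = (1 + 0.0419/2)^2 − 1 = 0.042339.
Equivalent continuous rate: r = ln(1 + 0.042339) = 0.041467 = 4.1467%.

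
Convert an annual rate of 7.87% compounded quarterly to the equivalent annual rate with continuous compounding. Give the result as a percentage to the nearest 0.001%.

EAR = (1 + 0.0787/4)^4 − 1 = 0.081053.
Equivalent continuous rate: r = ln(1 + 0.081053) = 0.077936 = 7.794%.

7.794%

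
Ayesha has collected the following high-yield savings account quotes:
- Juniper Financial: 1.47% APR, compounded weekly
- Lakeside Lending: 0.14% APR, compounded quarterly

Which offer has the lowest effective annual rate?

Juniper Financial: (1 + 0.0147/52)^52 − 1 = 1.481%
Lakeside Lending: (1 + 0.0014/4)^4 − 1 = 0.140%
The lowest effective annual rate is Lakeside Lending at 0.140%.

Lakeside Lending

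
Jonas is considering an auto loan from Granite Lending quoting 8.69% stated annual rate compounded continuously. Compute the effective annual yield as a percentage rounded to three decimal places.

With continuous compounding, EAR = e^0.0869 − 1.
e^0.0869 = 1.090788, so EAR = 0.090788 = 9.079%.

9.079%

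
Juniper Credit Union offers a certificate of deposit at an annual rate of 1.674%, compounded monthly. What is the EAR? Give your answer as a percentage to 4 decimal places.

1.6869%

EAR = (1 + 0.01674/12)^12 − 1.
= (1 + 0.001395)^12 − 1 = 1.016869 − 1 = 1.6869%.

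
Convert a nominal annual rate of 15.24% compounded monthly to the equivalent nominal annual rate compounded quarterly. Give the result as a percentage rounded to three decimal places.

EAR = (1 + 0.1524/12)^12 − 1 = 0.163509.
Solve (1 + r/4)^4 = 1.163509: r/4 = 1.163509^(1/4) − 1 = 0.038586, so r = 0.154344 = 15.434%.

15.434%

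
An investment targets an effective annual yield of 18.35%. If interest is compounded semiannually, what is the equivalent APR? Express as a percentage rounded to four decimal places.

17.5776%

(1 + r/2)^2 − 1 = 0.1835, so 1 + r/2 = 1.1835^(1/2).
r/2 = 0.087888, so r = 0.175776 = 17.5776%.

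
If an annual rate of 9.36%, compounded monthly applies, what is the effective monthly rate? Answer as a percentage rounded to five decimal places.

0.78000%

With a nominal annual rate compounded monthly, the periodic rate is the nominal rate divided by 12.
i = 0.0936 / 12 = 0.0078000 = 0.78000%.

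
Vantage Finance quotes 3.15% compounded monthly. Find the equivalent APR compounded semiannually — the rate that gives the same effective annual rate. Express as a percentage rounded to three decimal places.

EAR = (1 + 0.0315/12)^12 − 1 = 0.031959.
Solve (1 + r/2)^2 = 1.031959: r/2 = 1.031959^(1/2) − 1 = 0.015854, so r = 0.031707 = 3.171%.

3.171%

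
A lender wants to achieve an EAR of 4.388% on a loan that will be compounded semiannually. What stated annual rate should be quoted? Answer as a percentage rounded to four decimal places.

(1 + r/2)^2 − 1 = 0.04388, so 1 + r/2 = 1.04388^(1/2).
r/2 = 0.021704, so r = 0.043409 = 4.3409%.

4.3409%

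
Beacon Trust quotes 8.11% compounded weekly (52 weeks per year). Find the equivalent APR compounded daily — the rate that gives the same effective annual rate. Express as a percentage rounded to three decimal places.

8.105%

EAR = (1 + 0.0811/52)^52 − 1 = 0.084411.
Solve (1 + r/365)^365 = 1.084411: r/365 = 1.084411^(1/365) − 1 = 0.000222, so r = 0.081046 = 8.105%.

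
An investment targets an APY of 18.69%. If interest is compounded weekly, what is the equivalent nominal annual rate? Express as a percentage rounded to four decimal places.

(1 + r/52)^52 − 1 = 0.1869, so 1 + r/52 = 1.1869^(1/52).
r/52 = 0.003301, so r = 0.171627 = 17.1627%.

17.1627%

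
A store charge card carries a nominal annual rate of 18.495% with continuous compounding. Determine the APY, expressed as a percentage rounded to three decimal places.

20.316%

With continuous compounding, EAR = e^0.18495 − 1.
e^0.18495 = 1.203158, so EAR = 0.203158 = 20.316%.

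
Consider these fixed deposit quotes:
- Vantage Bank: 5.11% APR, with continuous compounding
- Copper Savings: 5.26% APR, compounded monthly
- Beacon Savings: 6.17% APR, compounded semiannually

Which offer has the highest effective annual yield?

Beacon Savings

Vantage Bank: e^0.0511 − 1 = 5.243%
Copper Savings: (1 + 0.0526/12)^12 − 1 = 5.389%
Beacon Savings: (1 + 0.0617/2)^2 − 1 = 6.265%
The highest effective annual rate is Beacon Savings at 6.265%.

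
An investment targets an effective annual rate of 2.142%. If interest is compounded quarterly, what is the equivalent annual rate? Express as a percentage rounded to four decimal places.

(1 + r/4)^4 − 1 = 0.02142, so 1 + r/4 = 1.02142^(1/4).
r/4 = 0.005313, so r = 0.021250 = 2.1250%.

2.1250%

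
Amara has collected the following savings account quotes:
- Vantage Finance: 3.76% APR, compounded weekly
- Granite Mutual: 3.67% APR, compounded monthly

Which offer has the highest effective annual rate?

Vantage Finance: (1 + 0.0376/52)^52 − 1 = 3.830%
Granite Mutual: (1 + 0.0367/12)^12 − 1 = 3.732%
The highest effective annual rate is Vantage Finance at 3.830%.

Vantage Finance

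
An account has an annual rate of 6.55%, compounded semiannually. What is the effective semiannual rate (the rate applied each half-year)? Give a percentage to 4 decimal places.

With a nominal annual rate compounded semiannually, the periodic rate is the nominal rate divided by 2.
i = 0.0655 / 2 = 0.0327500 = 3.2750%.

3.2750%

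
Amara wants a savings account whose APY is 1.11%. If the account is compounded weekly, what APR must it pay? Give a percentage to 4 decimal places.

(1 + r/52)^52 − 1 = 0.0111, so 1 + r/52 = 1.0111^(1/52).
r/52 = 0.000212, so r = 0.011040 = 1.1040%.

1.1040%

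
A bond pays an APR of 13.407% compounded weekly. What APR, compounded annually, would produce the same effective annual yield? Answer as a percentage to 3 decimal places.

14.328%

EAR = (1 + 0.13407/52)^52 − 1 = 0.143276.
Compounded annually, the equivalent nominal rate is the EAR itself: 14.328%.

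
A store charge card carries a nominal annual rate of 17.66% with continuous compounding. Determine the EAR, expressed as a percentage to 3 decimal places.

With continuous compounding, EAR = e^0.1766 − 1.
e^0.1766 = 1.193154, so EAR = 0.193154 = 19.315%.

19.315%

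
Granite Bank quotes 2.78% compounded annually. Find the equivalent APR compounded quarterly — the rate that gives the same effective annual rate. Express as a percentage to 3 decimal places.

Compounded annually, EAR = nominal = 0.027800.
Solve (1 + r/4)^4 = 1.027800: r/4 = 1.027800^(1/4) − 1 = 0.006879, so r = 0.027515 = 2.751%.

2.751%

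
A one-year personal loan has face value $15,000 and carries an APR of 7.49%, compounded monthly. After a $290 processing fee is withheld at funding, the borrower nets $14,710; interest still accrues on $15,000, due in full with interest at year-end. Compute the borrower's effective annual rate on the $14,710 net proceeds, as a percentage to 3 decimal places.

9.877%

Amount owed after one year: 15,000 × (1 + 0.0749/12)^12 = 15,000 × 1.077526 = $16,162.88.
Effective rate on net proceeds: 16,162.88 / 14,710 − 1 = 0.098768 = 9.877%.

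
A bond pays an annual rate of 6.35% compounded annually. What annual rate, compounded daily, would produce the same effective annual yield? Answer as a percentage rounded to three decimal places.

Compounded annually, EAR = nominal = 0.063500.
Solve (1 + r/365)^365 = 1.063500: r/365 = 1.063500^(1/365) − 1 = 0.000169, so r = 0.061571 = 6.157%.

6.157%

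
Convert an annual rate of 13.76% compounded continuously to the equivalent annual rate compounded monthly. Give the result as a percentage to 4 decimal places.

13.8392%

EAR under continuous compounding: e^0.1376 − 1 = 0.147516.
Solve (1 + r/12)^12 = 1.147516: r/12 = 1.147516^(1/12) − 1 = 0.011533, so r = 0.138392 = 13.8392%.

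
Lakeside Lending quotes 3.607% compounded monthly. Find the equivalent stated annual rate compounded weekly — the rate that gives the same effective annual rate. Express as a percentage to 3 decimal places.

EAR = (1 + 0.03607/12)^12 − 1 = 0.036672.
Solve (1 + r/52)^52 = 1.036672: r/52 = 1.036672^(1/52) − 1 = 0.000693, so r = 0.036028 = 3.603%.

3.603%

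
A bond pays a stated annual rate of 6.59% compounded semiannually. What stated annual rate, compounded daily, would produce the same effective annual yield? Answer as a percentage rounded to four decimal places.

6.4843%

EAR = (1 + 0.0659/2)^2 − 1 = 0.066986.
Solve (1 + r/365)^365 = 1.066986: r/365 = 1.066986^(1/365) − 1 = 0.000178, so r = 0.064843 = 6.4843%.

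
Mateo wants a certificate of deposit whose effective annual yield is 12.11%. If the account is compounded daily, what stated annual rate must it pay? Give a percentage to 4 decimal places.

(1 + r/365)^365 − 1 = 0.1211, so 1 + r/365 = 1.1211^(1/365).
r/365 = 0.000313, so r = 0.114328 = 11.4328%.

11.4328%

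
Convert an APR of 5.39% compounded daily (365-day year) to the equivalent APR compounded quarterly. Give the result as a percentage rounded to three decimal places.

5.426%

EAR = (1 + 0.0539/365)^365 − 1 = 0.055375.
Solve (1 + r/4)^4 = 1.055375: r/4 = 1.055375^(1/4) − 1 = 0.013565, so r = 0.054261 = 5.426%.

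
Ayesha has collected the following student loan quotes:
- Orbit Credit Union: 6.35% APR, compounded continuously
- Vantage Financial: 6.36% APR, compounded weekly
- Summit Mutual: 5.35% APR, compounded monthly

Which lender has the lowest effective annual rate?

Summit Mutual

Orbit Credit Union: e^0.0635 − 1 = 6.556%
Vantage Financial: (1 + 0.0636/52)^52 − 1 = 6.562%
Summit Mutual: (1 + 0.0535/12)^12 − 1 = 5.483%
The lowest effective annual rate is Summit Mutual at 5.483%.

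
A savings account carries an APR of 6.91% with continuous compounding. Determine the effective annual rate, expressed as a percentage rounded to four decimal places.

With continuous compounding, EAR = e^0.0691 − 1.
e^0.0691 = 1.071543, so EAR = 0.071543 = 7.1543%.

7.1543%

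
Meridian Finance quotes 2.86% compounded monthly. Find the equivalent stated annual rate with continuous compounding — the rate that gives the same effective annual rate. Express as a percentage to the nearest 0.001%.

EAR = (1 + 0.0286/12)^12 − 1 = 0.028978.
Equivalent continuous rate: r = ln(1 + 0.028978) = 0.028566 = 2.857%.

2.857%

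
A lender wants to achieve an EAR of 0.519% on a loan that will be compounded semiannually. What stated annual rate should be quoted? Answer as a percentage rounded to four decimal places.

0.5183%

(1 + r/2)^2 − 1 = 0.00519, so 1 + r/2 = 1.00519^(1/2).
r/2 = 0.002592, so r = 0.005183 = 0.5183%.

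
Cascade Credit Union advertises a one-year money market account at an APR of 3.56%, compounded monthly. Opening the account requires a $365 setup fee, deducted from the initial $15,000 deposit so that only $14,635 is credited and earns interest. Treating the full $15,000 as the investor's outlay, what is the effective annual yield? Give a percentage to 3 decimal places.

Value after one year: 14,635 × (1 + 0.0356/12)^12 = 14,635 × 1.036187 = $15,164.59.
Effective yield on the $15,000 outlay: 15,164.59 / 15,000 − 1 = 0.010973 = 1.097%.

1.097%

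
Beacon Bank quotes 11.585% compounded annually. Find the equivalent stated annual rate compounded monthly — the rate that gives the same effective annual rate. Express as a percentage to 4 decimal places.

Compounded annually, EAR = nominal = 0.115850.
Solve (1 + r/12)^12 = 1.115850: r/12 = 1.115850^(1/12) − 1 = 0.009177, so r = 0.110119 = 11.0119%.

11.0119%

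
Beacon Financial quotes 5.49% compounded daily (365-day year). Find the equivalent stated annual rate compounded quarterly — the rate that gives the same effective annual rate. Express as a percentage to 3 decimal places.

5.527%

EAR = (1 + 0.0549/365)^365 − 1 = 0.056431.
Solve (1 + r/4)^4 = 1.056431: r/4 = 1.056431^(1/4) − 1 = 0.013819, so r = 0.055274 = 5.527%.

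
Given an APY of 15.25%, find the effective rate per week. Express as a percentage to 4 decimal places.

0.2733%

The per-week rate i satisfies (1 + i)^52 = 1 + 0.1525.
i = 1.1525^(1/52) − 1 = 0.0027332 = 0.2733%.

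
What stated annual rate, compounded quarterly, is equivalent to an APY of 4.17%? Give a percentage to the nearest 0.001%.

(1 + r/4)^4 − 1 = 0.0417, so 1 + r/4 = 1.0417^(1/4).
r/4 = 0.010266, so r = 0.041063 = 4.106%.

4.106%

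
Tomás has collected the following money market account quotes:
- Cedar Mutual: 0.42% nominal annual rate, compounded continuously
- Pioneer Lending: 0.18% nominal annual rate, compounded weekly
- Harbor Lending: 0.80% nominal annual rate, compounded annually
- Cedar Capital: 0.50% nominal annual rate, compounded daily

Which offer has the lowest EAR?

Cedar Mutual: e^0.0042 − 1 = 0.421%
Pioneer Lending: (1 + 0.0018/52)^52 − 1 = 0.180%
Harbor Lending: compounded annually, EAR = 0.800%
Cedar Capital: (1 + 0.0050/365)^365 − 1 = 0.501%
The lowest effective annual rate is Pioneer Lending at 0.180%.

Pioneer Lending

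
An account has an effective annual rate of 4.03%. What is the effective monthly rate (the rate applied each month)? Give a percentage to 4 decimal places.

0.3298%

The per-month rate i satisfies (1 + i)^12 = 1 + 0.0403.
i = 1.0403^(1/12) − 1 = 0.0032979 = 0.3298%.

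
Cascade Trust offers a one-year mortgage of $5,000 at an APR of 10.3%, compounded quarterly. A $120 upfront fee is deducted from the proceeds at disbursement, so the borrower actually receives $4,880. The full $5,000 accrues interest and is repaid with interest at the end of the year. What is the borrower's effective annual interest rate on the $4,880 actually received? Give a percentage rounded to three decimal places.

Amount owed after one year: 5,000 × (1 + 0.103/4)^4 = 5,000 × 1.107047 = $5,535.24.
Effective rate on net proceeds: 5,535.24 / 4,880 − 1 = 0.134270 = 13.427%.

13.427%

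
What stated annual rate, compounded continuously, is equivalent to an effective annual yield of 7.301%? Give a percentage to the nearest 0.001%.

7.047%

Continuous: nominal r satisfies e^r − 1 = 0.07301.
r = ln(1 + 0.07301) = ln(1.07301) = 0.070468 = 7.047%.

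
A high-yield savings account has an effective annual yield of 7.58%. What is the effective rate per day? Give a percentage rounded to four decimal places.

The per-day rate i satisfies (1 + i)^365 = 1 + 0.0758.
i = 1.0758^(1/365) − 1 = 0.0002002 = 0.0200%.

0.0200%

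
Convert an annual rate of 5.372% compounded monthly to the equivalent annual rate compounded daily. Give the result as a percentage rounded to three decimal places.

EAR = (1 + 0.05372/12)^12 − 1 = 0.055063.
Solve (1 + r/365)^365 = 1.055063: r/365 = 1.055063^(1/365) − 1 = 0.000147, so r = 0.053604 = 5.360%.

5.360%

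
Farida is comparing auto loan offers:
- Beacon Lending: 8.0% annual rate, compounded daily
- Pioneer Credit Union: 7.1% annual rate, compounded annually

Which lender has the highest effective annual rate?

Beacon Lending: (1 + 0.080/365)^365 − 1 = 8.328%
Pioneer Credit Union: compounded annually, EAR = 7.100%
The highest effective annual rate is Beacon Lending at 8.328%.

Beacon Lending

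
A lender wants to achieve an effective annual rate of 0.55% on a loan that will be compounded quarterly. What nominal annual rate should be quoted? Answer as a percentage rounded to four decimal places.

0.5489%

(1 + r/4)^4 − 1 = 0.0055, so 1 + r/4 = 1.0055^(1/4).
r/4 = 0.001372, so r = 0.005489 = 0.5489%.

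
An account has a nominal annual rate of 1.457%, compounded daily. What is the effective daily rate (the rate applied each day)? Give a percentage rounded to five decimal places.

0.00399%

With a nominal annual rate compounded daily, the periodic rate is the nominal rate divided by 365.
i = 0.01457 / 365 = 0.0000399 = 0.00399%.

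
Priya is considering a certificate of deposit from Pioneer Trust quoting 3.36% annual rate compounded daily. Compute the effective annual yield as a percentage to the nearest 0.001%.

EAR = (1 + 0.0336/365)^365 − 1.
= (1 + 0.000092)^365 − 1 = 1.034169 − 1 = 3.417%.

3.417%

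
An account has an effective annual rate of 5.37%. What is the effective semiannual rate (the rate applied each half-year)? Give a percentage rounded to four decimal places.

2.6499%

The per-half-year rate i satisfies (1 + i)^2 = 1 + 0.0537.
i = 1.0537^(1/2) − 1 = 0.0264989 = 2.6499%.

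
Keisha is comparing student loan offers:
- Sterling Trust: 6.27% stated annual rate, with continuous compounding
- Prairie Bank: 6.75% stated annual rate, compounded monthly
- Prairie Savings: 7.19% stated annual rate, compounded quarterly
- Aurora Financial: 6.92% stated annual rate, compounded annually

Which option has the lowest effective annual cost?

Sterling Trust

Sterling Trust: e^0.0627 − 1 = 6.471%
Prairie Bank: (1 + 0.0675/12)^12 − 1 = 6.963%
Prairie Savings: (1 + 0.0719/4)^4 − 1 = 7.386%
Aurora Financial: compounded annually, EAR = 6.920%
The lowest effective annual rate is Sterling Trust at 6.471%.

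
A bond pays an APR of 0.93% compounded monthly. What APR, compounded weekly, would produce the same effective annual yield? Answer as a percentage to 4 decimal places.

EAR = (1 + 0.0093/12)^12 − 1 = 0.009340.
Solve (1 + r/52)^52 = 1.009340: r/52 = 1.009340^(1/52) − 1 = 0.000179, so r = 0.009297 = 0.9297%.

0.9297%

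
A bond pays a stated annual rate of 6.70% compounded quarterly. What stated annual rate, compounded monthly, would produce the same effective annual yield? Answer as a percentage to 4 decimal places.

6.6629%

EAR = (1 + 0.0670/4)^4 − 1 = 0.068702.
Solve (1 + r/12)^12 = 1.068702: r/12 = 1.068702^(1/12) − 1 = 0.005552, so r = 0.066629 = 6.6629%.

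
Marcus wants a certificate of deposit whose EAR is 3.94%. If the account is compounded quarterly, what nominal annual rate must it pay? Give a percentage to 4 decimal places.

3.8831%

(1 + r/4)^4 − 1 = 0.0394, so 1 + r/4 = 1.0394^(1/4).
r/4 = 0.009708, so r = 0.038831 = 3.8831%.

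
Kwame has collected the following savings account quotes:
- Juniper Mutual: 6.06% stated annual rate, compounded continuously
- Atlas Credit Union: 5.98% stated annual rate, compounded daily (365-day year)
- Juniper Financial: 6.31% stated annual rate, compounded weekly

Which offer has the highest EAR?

Juniper Mutual: e^0.0606 − 1 = 6.247%
Atlas Credit Union: (1 + 0.0598/365)^365 − 1 = 6.162%
Juniper Financial: (1 + 0.0631/52)^52 − 1 = 6.509%
The highest effective annual rate is Juniper Financial at 6.509%.

Juniper Financial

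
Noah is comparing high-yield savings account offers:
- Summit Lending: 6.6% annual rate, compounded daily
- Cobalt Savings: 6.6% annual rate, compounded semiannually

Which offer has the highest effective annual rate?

Summit Lending: (1 + 0.066/365)^365 − 1 = 6.822%
Cobalt Savings: (1 + 0.066/2)^2 − 1 = 6.709%
The highest effective annual rate is Summit Lending at 6.822%.

Summit Lending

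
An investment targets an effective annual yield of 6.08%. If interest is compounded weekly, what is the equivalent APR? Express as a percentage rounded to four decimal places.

5.9057%

(1 + r/52)^52 − 1 = 0.0608, so 1 + r/52 = 1.0608^(1/52).
r/52 = 0.001136, so r = 0.059057 = 5.9057%.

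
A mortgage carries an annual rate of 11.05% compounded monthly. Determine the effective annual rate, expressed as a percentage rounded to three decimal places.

11.627%

EAR = (1 + 0.1105/12)^12 − 1.
= 1.116272 − 1 = 11.627%.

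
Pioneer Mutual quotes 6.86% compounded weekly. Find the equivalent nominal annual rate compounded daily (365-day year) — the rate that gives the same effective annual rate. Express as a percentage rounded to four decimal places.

EAR = (1 + 0.0686/52)^52 − 1 = 0.070959.
Solve (1 + r/365)^365 = 1.070959: r/365 = 1.070959^(1/365) − 1 = 0.000188, so r = 0.068561 = 6.8561%.

6.8561%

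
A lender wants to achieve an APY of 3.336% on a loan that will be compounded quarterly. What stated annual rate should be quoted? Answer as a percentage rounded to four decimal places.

3.2951%

(1 + r/4)^4 − 1 = 0.03336, so 1 + r/4 = 1.03336^(1/4).
r/4 = 0.008238, so r = 0.032951 = 3.2951%.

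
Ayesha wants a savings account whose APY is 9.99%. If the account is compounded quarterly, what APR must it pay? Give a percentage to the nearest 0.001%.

(1 + r/4)^4 − 1 = 0.0999, so 1 + r/4 = 1.0999^(1/4).
r/4 = 0.024090, so r = 0.096362 = 9.636%.

9.636%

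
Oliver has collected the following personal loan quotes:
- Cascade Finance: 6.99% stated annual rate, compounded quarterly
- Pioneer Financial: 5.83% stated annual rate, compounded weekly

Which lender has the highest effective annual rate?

Cascade Finance

Cascade Finance: (1 + 0.0699/4)^4 − 1 = 7.175%
Pioneer Financial: (1 + 0.0583/52)^52 − 1 = 6.000%
The highest effective annual rate is Cascade Finance at 7.175%.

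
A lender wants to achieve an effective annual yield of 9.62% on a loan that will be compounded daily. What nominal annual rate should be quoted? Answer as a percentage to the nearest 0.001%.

(1 + r/365)^365 − 1 = 0.0962, so 1 + r/365 = 1.0962^(1/365).
r/365 = 0.000252, so r = 0.091861 = 9.186%.

9.186%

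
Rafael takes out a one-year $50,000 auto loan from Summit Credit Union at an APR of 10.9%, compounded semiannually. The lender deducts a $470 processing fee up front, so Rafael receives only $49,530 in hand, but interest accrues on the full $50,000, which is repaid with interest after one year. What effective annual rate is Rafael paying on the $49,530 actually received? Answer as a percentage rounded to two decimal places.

Amount owed after one year: 50,000 × (1 + 0.109/2)^2 = 50,000 × 1.111970 = $55,598.51.
Effective rate on net proceeds: 55,598.51 / 49,530 − 1 = 0.122522 = 12.25%.

12.25%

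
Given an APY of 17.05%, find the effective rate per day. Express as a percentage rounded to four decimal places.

The per-day rate i satisfies (1 + i)^365 = 1 + 0.1705.
i = 1.1705^(1/365) − 1 = 0.0004314 = 0.0431%.

0.0431%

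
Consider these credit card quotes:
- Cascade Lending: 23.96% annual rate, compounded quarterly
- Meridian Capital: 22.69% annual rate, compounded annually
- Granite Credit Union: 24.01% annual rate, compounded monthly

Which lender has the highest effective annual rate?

Cascade Lending: (1 + 0.2396/4)^4 − 1 = 26.200%
Meridian Capital: compounded annually, EAR = 22.690%
Granite Credit Union: (1 + 0.2401/12)^12 − 1 = 26.837%
The highest effective annual rate is Granite Credit Union at 26.837%.

Granite Credit Union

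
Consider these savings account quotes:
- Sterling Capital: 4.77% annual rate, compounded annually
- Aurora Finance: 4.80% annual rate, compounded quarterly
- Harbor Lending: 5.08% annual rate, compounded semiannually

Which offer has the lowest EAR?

Sterling Capital: compounded annually, EAR = 4.770%
Aurora Finance: (1 + 0.0480/4)^4 − 1 = 4.887%
Harbor Lending: (1 + 0.0508/2)^2 − 1 = 5.145%
The lowest effective annual rate is Sterling Capital at 4.770%.

Sterling Capital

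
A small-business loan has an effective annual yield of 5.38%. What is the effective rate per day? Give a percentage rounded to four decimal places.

0.0144%

The per-day rate i satisfies (1 + i)^365 = 1 + 0.0538.
i = 1.0538^(1/365) − 1 = 0.0001436 = 0.0144%.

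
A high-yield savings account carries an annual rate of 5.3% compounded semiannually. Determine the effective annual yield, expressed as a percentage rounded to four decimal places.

5.3702%

EAR = (1 + 0.053/2)^2 − 1.
= (1 + 0.026500)^2 − 1 = 1.053702 − 1 = 5.3702%.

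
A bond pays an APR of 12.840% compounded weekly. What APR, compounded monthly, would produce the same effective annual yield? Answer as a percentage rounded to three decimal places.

EAR = (1 + 0.12840/52)^52 − 1 = 0.136828.
Solve (1 + r/12)^12 = 1.136828: r/12 = 1.136828^(1/12) − 1 = 0.010744, so r = 0.128929 = 12.893%.

12.893%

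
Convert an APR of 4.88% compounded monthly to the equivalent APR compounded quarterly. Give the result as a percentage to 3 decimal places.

4.900%

EAR = (1 + 0.0488/12)^12 − 1 = 0.049906.
Solve (1 + r/4)^4 = 1.049906: r/4 = 1.049906^(1/4) − 1 = 0.012250, so r = 0.048999 = 4.900%.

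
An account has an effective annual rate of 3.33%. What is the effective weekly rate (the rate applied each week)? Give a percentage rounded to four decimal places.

The per-week rate i satisfies (1 + i)^52 = 1 + 0.0333.
i = 1.0333^(1/52) − 1 = 0.0006302 = 0.0630%.

0.0630%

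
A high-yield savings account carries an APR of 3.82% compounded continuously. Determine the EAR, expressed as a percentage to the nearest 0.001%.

3.894%

With continuous compounding, EAR = e^0.0382 − 1.
e^0.0382 = 1.038939, so EAR = 0.038939 = 3.894%.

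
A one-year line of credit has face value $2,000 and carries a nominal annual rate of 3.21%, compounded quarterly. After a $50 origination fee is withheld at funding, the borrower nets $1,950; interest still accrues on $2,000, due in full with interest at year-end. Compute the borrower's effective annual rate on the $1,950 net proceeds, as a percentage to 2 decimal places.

5.90%

Amount owed after one year: 2,000 × (1 + 0.0321/4)^4 = 2,000 × 1.032488 = $2,064.98.
Effective rate on net proceeds: 2,064.98 / 1,950 − 1 = 0.058963 = 5.90%.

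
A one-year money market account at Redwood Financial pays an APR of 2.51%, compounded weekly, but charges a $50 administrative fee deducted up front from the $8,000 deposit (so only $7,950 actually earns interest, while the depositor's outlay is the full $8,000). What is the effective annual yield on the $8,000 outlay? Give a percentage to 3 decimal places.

1.900%

Value after one year: 7,950 × (1 + 0.0251/52)^52 = 7,950 × 1.025411 = $8,152.02.
Effective yield on the $8,000 outlay: 8,152.02 / 8,000 − 1 = 0.019003 = 1.900%.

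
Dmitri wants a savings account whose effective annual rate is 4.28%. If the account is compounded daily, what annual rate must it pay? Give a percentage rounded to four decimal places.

4.1912%

(1 + r/365)^365 − 1 = 0.0428, so 1 + r/365 = 1.0428^(1/365).
r/365 = 0.000115, so r = 0.041912 = 4.1912%.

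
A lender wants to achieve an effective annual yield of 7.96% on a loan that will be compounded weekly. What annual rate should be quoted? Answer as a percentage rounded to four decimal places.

(1 + r/52)^52 − 1 = 0.0796, so 1 + r/52 = 1.0796^(1/52).
r/52 = 0.001474, so r = 0.076647 = 7.6647%.

7.6647%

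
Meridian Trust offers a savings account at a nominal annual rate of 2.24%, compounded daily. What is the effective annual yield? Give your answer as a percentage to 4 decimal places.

2.2652%

EAR = (1 + 0.0224/365)^365 − 1.
= (1 + 0.000061)^365 − 1 = 1.022652 − 1 = 2.2652%.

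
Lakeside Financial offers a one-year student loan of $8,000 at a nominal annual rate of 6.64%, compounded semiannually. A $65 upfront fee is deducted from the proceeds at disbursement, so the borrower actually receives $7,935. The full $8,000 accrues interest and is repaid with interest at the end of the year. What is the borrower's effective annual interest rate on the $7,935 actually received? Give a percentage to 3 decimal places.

Amount owed after one year: 8,000 × (1 + 0.0664/2)^2 = 8,000 × 1.067502 = $8,540.02.
Effective rate on net proceeds: 8,540.02 / 7,935 − 1 = 0.076247 = 7.625%.

7.625%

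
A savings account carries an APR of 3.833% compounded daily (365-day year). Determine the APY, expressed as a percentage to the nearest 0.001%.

3.907%

EAR = (1 + 0.03833/365)^365 − 1.
= (1 + 0.000105)^365 − 1 = 1.039072 − 1 = 3.907%.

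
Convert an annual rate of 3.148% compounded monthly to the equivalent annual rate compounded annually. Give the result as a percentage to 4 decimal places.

EAR = (1 + 0.03148/12)^12 − 1 = 0.031938.
Compounded annually, the equivalent nominal rate is the EAR itself: 3.1938%.

3.1938%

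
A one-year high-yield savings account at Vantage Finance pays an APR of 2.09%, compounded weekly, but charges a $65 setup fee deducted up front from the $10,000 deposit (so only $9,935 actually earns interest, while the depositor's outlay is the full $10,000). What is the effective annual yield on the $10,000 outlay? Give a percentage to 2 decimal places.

1.45%

Value after one year: 9,935 × (1 + 0.0209/52)^52 = 9,935 × 1.021116 = $10,144.78.
Effective yield on the $10,000 outlay: 10,144.78 / 10,000 − 1 = 0.014478 = 1.45%.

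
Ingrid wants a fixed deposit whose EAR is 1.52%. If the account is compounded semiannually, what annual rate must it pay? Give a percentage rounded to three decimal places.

1.514%

(1 + r/2)^2 − 1 = 0.0152, so 1 + r/2 = 1.0152^(1/2).
r/2 = 0.007571, so r = 0.015143 = 1.514%.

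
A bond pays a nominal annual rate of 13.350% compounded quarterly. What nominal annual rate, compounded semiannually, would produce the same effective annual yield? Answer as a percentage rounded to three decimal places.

13.573%

EAR = (1 + 0.13350/4)^4 − 1 = 0.140333.
Solve (1 + r/2)^2 = 1.140333: r/2 = 1.140333^(1/2) − 1 = 0.067864, so r = 0.135728 = 13.573%.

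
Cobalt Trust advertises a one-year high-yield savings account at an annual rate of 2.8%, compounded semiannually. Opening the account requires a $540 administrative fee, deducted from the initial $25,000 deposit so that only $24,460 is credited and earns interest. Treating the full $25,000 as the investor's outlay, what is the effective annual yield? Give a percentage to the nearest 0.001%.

Value after one year: 24,460 × (1 + 0.028/2)^2 = 24,460 × 1.028196 = $25,149.67.
Effective yield on the $25,000 outlay: 25,149.67 / 25,000 − 1 = 0.005987 = 0.599%.

0.599%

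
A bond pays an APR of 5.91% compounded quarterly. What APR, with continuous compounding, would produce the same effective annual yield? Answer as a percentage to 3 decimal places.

5.867%

EAR = (1 + 0.0591/4)^4 − 1 = 0.060423.
Equivalent continuous rate: r = ln(1 + 0.060423) = 0.058668 = 5.867%.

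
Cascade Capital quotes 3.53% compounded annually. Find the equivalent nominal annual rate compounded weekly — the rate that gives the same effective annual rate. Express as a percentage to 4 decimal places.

Compounded annually, EAR = nominal = 0.035300.
Solve (1 + r/52)^52 = 1.035300: r/52 = 1.035300^(1/52) − 1 = 0.000667, so r = 0.034703 = 3.4703%.

3.4703%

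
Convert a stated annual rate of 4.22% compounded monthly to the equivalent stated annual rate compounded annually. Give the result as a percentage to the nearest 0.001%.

4.303%

EAR = (1 + 0.0422/12)^12 − 1 = 0.043026.
Compounded annually, the equivalent nominal rate is the EAR itself: 4.303%.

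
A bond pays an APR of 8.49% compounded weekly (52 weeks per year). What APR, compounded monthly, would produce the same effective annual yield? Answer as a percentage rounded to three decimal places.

EAR = (1 + 0.0849/52)^52 − 1 = 0.088533.
Solve (1 + r/12)^12 = 1.088533: r/12 = 1.088533^(1/12) − 1 = 0.007094, so r = 0.085131 = 8.513%.

8.513%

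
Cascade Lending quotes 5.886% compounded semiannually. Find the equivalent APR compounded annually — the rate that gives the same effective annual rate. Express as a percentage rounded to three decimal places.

EAR = (1 + 0.05886/2)^2 − 1 = 0.059726.
Compounded annually, the equivalent nominal rate is the EAR itself: 5.973%.

5.973%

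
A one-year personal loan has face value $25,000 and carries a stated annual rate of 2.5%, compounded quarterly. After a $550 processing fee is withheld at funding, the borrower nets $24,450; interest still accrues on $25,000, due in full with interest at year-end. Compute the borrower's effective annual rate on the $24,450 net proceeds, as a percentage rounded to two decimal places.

4.83%

Amount owed after one year: 25,000 × (1 + 0.025/4)^4 = 25,000 × 1.025235 = $25,630.88.
Effective rate on net proceeds: 25,630.88 / 24,450 − 1 = 0.048298 = 4.83%.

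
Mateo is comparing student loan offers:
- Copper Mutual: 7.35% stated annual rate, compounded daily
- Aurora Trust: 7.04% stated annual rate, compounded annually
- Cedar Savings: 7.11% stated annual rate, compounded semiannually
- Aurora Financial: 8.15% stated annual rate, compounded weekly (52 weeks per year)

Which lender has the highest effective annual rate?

Copper Mutual: (1 + 0.0735/365)^365 − 1 = 7.626%
Aurora Trust: compounded annually, EAR = 7.040%
Cedar Savings: (1 + 0.0711/2)^2 − 1 = 7.236%
Aurora Financial: (1 + 0.0815/52)^52 − 1 = 8.484%
The highest effective annual rate is Aurora Financial at 8.484%.

Aurora Financial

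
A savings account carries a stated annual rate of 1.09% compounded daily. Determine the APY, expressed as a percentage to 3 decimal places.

1.096%

EAR = (1 + 0.0109/365)^365 − 1.
= (1 + 0.000030)^365 − 1 = 1.010959 − 1 = 1.096%.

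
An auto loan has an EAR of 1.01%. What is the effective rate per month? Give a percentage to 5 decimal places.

The per-month rate i satisfies (1 + i)^12 = 1 + 0.0101.
i = 1.0101^(1/12) − 1 = 0.0008378 = 0.08378%.

0.08378%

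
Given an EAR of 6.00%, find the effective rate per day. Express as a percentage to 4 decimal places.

0.0160%

The per-day rate i satisfies (1 + i)^365 = 1 + 0.0600.
i = 1.0600^(1/365) − 1 = 0.0001597 = 0.0160%.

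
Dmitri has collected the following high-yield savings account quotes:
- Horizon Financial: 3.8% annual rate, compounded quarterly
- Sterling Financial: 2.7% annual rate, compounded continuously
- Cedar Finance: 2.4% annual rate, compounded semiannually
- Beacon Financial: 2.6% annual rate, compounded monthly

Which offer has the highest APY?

Horizon Financial: (1 + 0.038/4)^4 − 1 = 3.854%
Sterling Financial: e^0.027 − 1 = 2.737%
Cedar Finance: (1 + 0.024/2)^2 − 1 = 2.414%
Beacon Financial: (1 + 0.026/12)^12 − 1 = 2.631%
The highest effective annual rate is Horizon Financial at 3.854%.

Horizon Financial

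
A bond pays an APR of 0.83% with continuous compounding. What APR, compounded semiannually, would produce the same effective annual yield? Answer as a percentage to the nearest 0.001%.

0.832%

EAR under continuous compounding: e^0.0083 − 1 = 0.008335.
Solve (1 + r/2)^2 = 1.008335: r/2 = 1.008335^(1/2) − 1 = 0.004159, so r = 0.008317 = 0.832%.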